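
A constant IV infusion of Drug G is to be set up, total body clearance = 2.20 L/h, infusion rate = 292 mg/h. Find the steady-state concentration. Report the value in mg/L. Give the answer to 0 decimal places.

133 mg/L

At steady state Css = R₀ / CL = 292 / 2.200 = 132.7 mg/L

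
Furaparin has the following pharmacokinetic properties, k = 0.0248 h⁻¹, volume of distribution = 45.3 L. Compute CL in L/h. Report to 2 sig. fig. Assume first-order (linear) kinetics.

1.1 L/h

CL = k × Vd = 0.0248 × 45.3 = 1.123 L/h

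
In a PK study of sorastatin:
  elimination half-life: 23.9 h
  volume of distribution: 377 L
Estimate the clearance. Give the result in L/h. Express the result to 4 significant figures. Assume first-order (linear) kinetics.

10.93 L/h

k = ln2 / t½ = 0.693147 / 23.9 = 0.02900 h⁻¹
CL = k × Vd = 0.02900 × 377 = 10.93 L/h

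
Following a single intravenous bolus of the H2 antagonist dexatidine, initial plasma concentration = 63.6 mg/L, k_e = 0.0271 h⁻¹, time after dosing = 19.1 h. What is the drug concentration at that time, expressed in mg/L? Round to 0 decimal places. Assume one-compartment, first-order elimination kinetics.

C = C₀ · e^(−k·t) = 63.60 × e^(−0.02710 × 19.1)
  = 63.60 × 0.5959 = 37.90 mg/L

38 mg/L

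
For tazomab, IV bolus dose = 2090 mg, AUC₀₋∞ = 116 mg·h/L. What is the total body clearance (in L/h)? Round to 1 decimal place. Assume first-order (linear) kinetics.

CL = Dose / AUC = 2090 / 116 = 18.02 L/h

18.0 L/h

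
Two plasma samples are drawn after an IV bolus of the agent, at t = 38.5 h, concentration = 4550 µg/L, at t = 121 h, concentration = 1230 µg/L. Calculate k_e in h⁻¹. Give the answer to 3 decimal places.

k = ln(C₁/C₂) / (t₂ − t₁) = ln(4550/1230) / (121 − 38.5)
  = 1.308 / 82.50 = 0.01585 h⁻¹

0.016 h⁻¹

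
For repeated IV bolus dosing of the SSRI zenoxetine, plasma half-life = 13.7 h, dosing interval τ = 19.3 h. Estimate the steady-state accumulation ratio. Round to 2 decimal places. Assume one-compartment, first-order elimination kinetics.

k = ln2 / t½ = 0.693147 / 13.7 = 0.05059 h⁻¹
e^(−kτ) = e^(−0.05059 × 19.3) = 0.3767
Accumulation ratio R = 1 / (1 − e^(−kτ)) = 1 / (1 − 0.3767) = 1.604

1.60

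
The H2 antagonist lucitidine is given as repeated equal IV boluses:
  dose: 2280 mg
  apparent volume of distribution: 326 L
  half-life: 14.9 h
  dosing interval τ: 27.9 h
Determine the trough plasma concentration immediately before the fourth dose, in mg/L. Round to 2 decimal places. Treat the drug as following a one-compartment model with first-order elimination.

C₀ per dose = Dose / Vd = 2280 / 326 = 6.994 mg/L
k = ln2 / t½ = 0.693147 / 14.9 = 0.04652 h⁻¹
Fraction remaining after one interval: r = e^(−kτ) = e^(−0.04652 × 27.9) = 0.2731
Before dose 4, 3 doses have been given (aged 1τ, 2τ, 3τ).
C_trough = C₀ × (r + r² + … + r^3) = C₀ × r(1−r^3)/(1−r)
        = 6.994 × 0.2731 × (1 − 0.02037) / (1 − 0.2731) = 2.574 mg/L

2.57 mg/L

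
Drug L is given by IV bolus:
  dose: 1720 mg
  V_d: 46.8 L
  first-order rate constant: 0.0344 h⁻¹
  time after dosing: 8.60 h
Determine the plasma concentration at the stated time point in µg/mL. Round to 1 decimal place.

27.3 µg/mL

C₀ = Dose / Vd = 1720 / 46.8 = 36.75 mg/L
C = C₀ · e^(−k·t) = 36.75 × e^(−0.03440 × 8.60)
  = 36.75 × 0.7439 = 27.34 mg/L
(27.34 mg/L = 27.34 µg/mL)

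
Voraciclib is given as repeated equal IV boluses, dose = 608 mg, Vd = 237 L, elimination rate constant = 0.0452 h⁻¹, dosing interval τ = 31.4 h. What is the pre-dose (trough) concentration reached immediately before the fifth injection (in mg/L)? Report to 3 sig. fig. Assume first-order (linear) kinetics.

C₀ per dose = Dose / Vd = 608 / 237 = 2.565 mg/L
Fraction remaining after one interval: r = e^(−kτ) = e^(−0.04520 × 31.4) = 0.2419
Before dose 5, 4 doses have been given (aged 1τ, 2τ, 3τ, 4τ).
C_trough = C₀ × (r + r² + … + r^4) = C₀ × r(1−r^4)/(1−r)
        = 2.565 × 0.2419 × (1 − 0.003424) / (1 − 0.2419) = 0.8157 mg/L

0.816 mg/L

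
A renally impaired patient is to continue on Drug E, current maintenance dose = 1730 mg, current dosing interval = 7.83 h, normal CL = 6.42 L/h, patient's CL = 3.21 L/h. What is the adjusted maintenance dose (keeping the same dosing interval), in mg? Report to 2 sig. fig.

To keep the same average steady-state level, dosing rate must scale with clearance.
CL ratio = 3.21 / 6.42 = 0.5000
New dose (same interval) = 1730 × 0.5000 = 865.0 mg

870 mg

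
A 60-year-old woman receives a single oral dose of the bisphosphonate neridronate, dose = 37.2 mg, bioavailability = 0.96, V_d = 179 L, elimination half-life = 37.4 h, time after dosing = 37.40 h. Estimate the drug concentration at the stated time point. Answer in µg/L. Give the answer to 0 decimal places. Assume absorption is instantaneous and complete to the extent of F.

Amount reaching circulation = F × Dose = 0.96 × 37.20 = 35.71 mg
C₀ = F·Dose / Vd = 35.71 / 179 = 0.1995 mg/L
k = ln2 / t½ = 0.693147 / 37.4 = 0.01853 h⁻¹
t / t½ = 37.40 / 37.4 = 1 half-lives
C = C₀ × (1/2)^1 = 0.1995 × 0.5000 = 0.09975 mg/L
Convert: 0.09975 mg/L × 1000 = 99.75 µg/L

100 µg/L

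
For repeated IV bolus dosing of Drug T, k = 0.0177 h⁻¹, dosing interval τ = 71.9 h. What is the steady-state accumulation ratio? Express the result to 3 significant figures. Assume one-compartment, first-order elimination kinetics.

e^(−kτ) = e^(−0.01770 × 71.9) = 0.2801
Accumulation ratio R = 1 / (1 − e^(−kτ)) = 1 / (1 − 0.2801) = 1.389

1.39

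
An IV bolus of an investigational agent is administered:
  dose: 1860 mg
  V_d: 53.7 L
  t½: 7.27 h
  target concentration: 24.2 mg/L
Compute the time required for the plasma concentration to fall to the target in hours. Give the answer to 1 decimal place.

C₀ = Dose / Vd = 1860 / 53.7 = 34.64 mg/L
k = ln2 / t½ = 0.693147 / 7.27 = 0.09534 h⁻¹
t = ln(C₀ / C) / k = ln(34.64 / 24.2) / 0.09534
  = ln(1.431) / 0.09534 = 0.3584 / 0.09534 = 3.759 h

3.8 h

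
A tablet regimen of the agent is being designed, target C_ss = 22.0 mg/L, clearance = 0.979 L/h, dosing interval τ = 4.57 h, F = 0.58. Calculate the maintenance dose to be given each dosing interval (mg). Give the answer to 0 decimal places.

170 mg

At steady state, F × (Dose/τ) = Css × CL.
Dose = Css × CL × τ / F = 22.0 × 0.9790 × 4.57 / 0.58 = 169.7 mg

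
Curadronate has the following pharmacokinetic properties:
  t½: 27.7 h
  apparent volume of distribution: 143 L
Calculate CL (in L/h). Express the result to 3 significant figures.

k = ln2 / t½ = 0.693147 / 27.7 = 0.02502 h⁻¹
CL = k × Vd = 0.02502 × 143 = 3.578 L/h

3.58 L/h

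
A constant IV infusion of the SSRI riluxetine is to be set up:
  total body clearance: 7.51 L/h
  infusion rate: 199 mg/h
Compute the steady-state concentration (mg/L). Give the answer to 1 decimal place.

26.5 mg/L

At steady state Css = R₀ / CL = 199 / 7.510 = 26.50 mg/L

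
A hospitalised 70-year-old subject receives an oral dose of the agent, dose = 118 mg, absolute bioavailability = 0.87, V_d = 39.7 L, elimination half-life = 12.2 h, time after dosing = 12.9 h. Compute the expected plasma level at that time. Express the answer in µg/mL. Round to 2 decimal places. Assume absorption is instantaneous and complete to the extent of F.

Amount reaching circulation = F × Dose = 0.87 × 118.0 = 102.7 mg
C₀ = F·Dose / Vd = 102.7 / 39.7 = 2.587 mg/L
k = ln2 / t½ = 0.693147 / 12.2 = 0.05682 h⁻¹
C = C₀ · e^(−k·t) = 2.587 × e^(−0.05682 × 12.9)
  = 2.587 × 0.4805 = 1.243 mg/L
(1.243 mg/L = 1.243 µg/mL)

1.24 µg/mL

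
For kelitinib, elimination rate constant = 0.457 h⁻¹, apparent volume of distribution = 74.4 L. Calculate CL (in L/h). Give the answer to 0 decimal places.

34 L/h

CL = k × Vd = 0.457 × 74.4 = 34.00 L/h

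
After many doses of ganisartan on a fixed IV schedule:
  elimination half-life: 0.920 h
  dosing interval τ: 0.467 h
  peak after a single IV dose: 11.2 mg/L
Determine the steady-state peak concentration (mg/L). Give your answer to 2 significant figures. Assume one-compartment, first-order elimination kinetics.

38 mg/L

k = ln2 / t½ = 0.693147 / 0.920 = 0.7534 h⁻¹
e^(−kτ) = e^(−0.7534 × 0.467) = 0.7034
Accumulation ratio R = 1 / (1 − e^(−kτ)) = 1 / (1 − 0.7034) = 3.372
Steady-state peak = C₀ × R = 11.2 × 3.372 = 37.77 mg/L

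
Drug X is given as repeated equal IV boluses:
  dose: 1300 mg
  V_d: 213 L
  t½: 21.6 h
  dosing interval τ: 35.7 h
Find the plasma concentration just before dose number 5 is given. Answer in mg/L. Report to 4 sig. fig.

2.817 mg/L

C₀ per dose = Dose / Vd = 1300 / 213 = 6.103 mg/L
k = ln2 / t½ = 0.693147 / 21.6 = 0.03209 h⁻¹
Fraction remaining after one interval: r = e^(−kτ) = e^(−0.03209 × 35.7) = 0.3180
Before dose 5, 4 doses have been given (aged 1τ, 2τ, 3τ, 4τ).
C_trough = C₀ × (r + r² + … + r^4) = C₀ × r(1−r^4)/(1−r)
        = 6.103 × 0.3180 × (1 − 0.01023) / (1 − 0.3180) = 2.817 mg/L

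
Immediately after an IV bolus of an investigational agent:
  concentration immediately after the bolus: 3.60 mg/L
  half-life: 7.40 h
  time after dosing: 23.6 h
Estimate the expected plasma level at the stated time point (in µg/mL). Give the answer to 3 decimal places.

k = ln2 / t½ = 0.693147 / 7.40 = 0.09367 h⁻¹
C = C₀ · e^(−k·t) = 3.600 × e^(−0.09367 × 23.6)
  = 3.600 × 0.1096 = 0.3946 mg/L
(0.3946 mg/L = 0.3946 µg/mL)

0.395 µg/mL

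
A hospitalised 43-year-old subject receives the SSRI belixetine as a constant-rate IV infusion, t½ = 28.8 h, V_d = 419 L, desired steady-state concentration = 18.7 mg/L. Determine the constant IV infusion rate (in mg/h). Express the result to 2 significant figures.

k = ln2 / t½ = 0.693147 / 28.8 = 0.02407 h⁻¹
CL = k × Vd = 0.02407 × 419 = 10.09 L/h
At steady state, infusion rate R₀ = Css × CL = 18.7 × 10.09 = 188.7 mg/h

190 mg/h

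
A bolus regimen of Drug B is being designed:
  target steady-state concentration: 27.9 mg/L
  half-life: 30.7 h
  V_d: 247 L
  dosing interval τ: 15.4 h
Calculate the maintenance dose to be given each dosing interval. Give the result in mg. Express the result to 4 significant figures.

k = ln2 / t½ = 0.693147 / 30.7 = 0.02258 h⁻¹
CL = k × Vd = 0.02258 × 247 = 5.577 L/h
At steady state, Dose/τ = Css × CL.
Dose = Css × CL × τ = 27.9 × 5.577 × 15.4 = 2396 mg

2396 mg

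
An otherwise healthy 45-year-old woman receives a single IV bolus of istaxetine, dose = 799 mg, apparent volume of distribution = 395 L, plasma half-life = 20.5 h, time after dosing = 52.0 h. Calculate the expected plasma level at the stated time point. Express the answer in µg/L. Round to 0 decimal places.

C₀ = Dose / Vd = 799.0 / 395 = 2.023 mg/L
k = ln2 / t½ = 0.693147 / 20.5 = 0.03381 h⁻¹
C = C₀ · e^(−k·t) = 2.023 × e^(−0.03381 × 52.0)
  = 2.023 × 0.1724 = 0.3488 mg/L
Convert: 0.3488 mg/L × 1000 = 348.8 µg/L

349 µg/L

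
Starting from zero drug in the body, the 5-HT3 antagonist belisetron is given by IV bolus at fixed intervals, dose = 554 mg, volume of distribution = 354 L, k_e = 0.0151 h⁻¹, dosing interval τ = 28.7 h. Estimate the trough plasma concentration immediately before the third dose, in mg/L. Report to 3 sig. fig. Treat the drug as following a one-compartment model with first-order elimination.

C₀ per dose = Dose / Vd = 554 / 354 = 1.565 mg/L
Fraction remaining after one interval: r = e^(−kτ) = e^(−0.01510 × 28.7) = 0.6483
Before dose 3, 2 doses have been given (aged 1τ, 2τ).
C_trough = C₀ × (r + r²) = 1.565 × (0.6483 + 0.4203) = 1.672 mg/L

1.67 mg/L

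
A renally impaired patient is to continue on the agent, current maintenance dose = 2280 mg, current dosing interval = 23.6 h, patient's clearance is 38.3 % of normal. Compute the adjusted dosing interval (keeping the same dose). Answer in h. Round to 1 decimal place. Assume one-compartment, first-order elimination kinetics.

To keep the same average steady-state level, dosing rate must scale with clearance.
CL ratio = 38.3 / 100 = 0.3830
New interval (same dose) = 23.6 / 0.3830 = 61.62 h

61.6 h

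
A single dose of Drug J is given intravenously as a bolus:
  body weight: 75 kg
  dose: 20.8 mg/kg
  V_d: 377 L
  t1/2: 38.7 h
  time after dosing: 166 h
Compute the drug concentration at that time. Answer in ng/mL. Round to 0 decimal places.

Total dose = 20.8 × 75 = 1560 mg
C₀ = Dose / Vd = 1560 / 377 = 4.138 mg/L
k = ln2 / t½ = 0.693147 / 38.7 = 0.01791 h⁻¹
C = C₀ · e^(−k·t) = 4.138 × e^(−0.01791 × 166)
  = 4.138 × 0.05115 = 0.2117 mg/L
Convert: 0.2117 mg/L × 1000 = 211.7 ng/mL

212 ng/mL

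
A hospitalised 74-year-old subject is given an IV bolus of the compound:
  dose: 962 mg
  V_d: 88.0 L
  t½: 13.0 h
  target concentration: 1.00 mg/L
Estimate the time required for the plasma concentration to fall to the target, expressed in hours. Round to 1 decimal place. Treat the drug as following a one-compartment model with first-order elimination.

44.9 h

C₀ = Dose / Vd = 962.0 / 88.0 = 10.93 mg/L
k = ln2 / t½ = 0.693147 / 13.0 = 0.05332 h⁻¹
t = ln(C₀ / C) / k = ln(10.93 / 1.00) / 0.05332
  = ln(10.93) / 0.05332 = 2.392 / 0.05332 = 44.86 h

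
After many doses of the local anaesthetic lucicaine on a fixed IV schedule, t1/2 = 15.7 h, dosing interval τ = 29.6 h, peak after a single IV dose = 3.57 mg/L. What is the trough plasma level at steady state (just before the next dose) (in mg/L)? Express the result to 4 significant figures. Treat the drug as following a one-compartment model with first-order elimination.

k = ln2 / t½ = 0.693147 / 15.7 = 0.04415 h⁻¹
e^(−kτ) = e^(−0.04415 × 29.6) = 0.2707
Accumulation ratio R = 1 / (1 − e^(−kτ)) = 1 / (1 − 0.2707) = 1.371
Steady-state trough = C₀ × R × e^(−kτ) = 3.57 × 1.371 × 0.2707 = 1.325 mg/L

1.325 mg/L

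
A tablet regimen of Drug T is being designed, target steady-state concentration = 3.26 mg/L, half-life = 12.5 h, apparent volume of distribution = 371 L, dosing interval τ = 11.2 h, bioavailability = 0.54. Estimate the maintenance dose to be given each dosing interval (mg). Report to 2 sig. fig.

k = ln2 / t½ = 0.693147 / 12.5 = 0.05545 h⁻¹
CL = k × Vd = 0.05545 × 371 = 20.57 L/h
At steady state, F × (Dose/τ) = Css × CL.
Dose = Css × CL × τ / F = 3.26 × 20.57 × 11.2 / 0.54 = 1391 mg

1400 mg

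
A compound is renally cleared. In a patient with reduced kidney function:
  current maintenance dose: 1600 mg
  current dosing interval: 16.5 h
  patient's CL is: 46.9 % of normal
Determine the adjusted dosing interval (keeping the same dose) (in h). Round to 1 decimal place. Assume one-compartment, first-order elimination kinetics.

35.2 h

To keep the same average steady-state level, dosing rate must scale with clearance.
CL ratio = 46.9 / 100 = 0.4690
New interval (same dose) = 16.5 / 0.4690 = 35.18 h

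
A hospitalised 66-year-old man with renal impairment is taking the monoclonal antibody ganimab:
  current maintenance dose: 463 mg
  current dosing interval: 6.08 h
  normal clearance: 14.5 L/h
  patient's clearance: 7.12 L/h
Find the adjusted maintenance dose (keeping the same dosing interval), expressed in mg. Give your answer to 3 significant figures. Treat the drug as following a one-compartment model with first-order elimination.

To keep the same average steady-state level, dosing rate must scale with clearance.
CL ratio = 7.12 / 14.5 = 0.4910
New dose (same interval) = 463 × 0.4910 = 227.3 mg

227 mg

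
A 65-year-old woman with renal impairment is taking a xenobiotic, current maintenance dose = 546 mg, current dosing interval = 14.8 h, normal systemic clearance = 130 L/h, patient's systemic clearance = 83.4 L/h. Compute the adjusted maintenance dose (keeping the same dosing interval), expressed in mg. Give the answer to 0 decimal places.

350 mg

To keep the same average steady-state level, dosing rate must scale with clearance.
CL ratio = 83.4 / 130 = 0.6415
New dose (same interval) = 546 × 0.6415 = 350.3 mg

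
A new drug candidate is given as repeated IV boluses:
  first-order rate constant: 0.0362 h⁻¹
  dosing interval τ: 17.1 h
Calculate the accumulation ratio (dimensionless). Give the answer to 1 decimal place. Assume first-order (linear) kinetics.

e^(−kτ) = e^(−0.03620 × 17.1) = 0.5385
Accumulation ratio R = 1 / (1 − e^(−kτ)) = 1 / (1 − 0.5385) = 2.167

2.2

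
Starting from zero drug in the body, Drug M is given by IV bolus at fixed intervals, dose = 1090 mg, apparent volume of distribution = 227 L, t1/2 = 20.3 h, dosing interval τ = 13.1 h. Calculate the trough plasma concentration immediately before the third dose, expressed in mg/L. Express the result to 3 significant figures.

5.03 mg/L

C₀ per dose = Dose / Vd = 1090 / 227 = 4.802 mg/L
k = ln2 / t½ = 0.693147 / 20.3 = 0.03415 h⁻¹
Fraction remaining after one interval: r = e^(−kτ) = e^(−0.03415 × 13.1) = 0.6393
Before dose 3, 2 doses have been given (aged 1τ, 2τ).
C_trough = C₀ × (r + r²) = 4.802 × (0.6393 + 0.4087) = 5.032 mg/L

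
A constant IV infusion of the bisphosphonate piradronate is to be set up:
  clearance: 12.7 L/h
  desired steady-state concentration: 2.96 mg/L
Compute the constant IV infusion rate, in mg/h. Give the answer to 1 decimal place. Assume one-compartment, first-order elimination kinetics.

37.6 mg/h

At steady state, infusion rate R₀ = Css × CL = 2.96 × 12.70 = 37.59 mg/h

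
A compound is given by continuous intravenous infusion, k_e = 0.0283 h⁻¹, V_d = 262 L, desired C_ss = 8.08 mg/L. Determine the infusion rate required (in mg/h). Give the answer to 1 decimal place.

59.9 mg/h

CL = k × Vd = 0.02830 × 262 = 7.415 L/h
At steady state, infusion rate R₀ = Css × CL = 8.08 × 7.415 = 59.91 mg/h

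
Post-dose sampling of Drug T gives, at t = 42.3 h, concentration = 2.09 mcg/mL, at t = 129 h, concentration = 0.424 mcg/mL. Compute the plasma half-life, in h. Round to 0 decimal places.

38 h

k = ln(C₁/C₂) / (t₂ − t₁) = ln(2.09/0.424) / (129 − 42.3)
  = 1.595 / 86.70 = 0.01840 h⁻¹
t½ = ln2 / k = 0.693147 / 0.01840 = 37.67 h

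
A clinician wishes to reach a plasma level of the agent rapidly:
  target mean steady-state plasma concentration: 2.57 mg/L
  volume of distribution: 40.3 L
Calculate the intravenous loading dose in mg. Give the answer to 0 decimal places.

104 mg

LD = Css × Vd = 2.57 × 40.3 = 103.6 mg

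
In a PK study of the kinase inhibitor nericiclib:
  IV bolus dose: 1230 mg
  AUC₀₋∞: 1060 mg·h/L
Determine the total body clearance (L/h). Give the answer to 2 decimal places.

CL = Dose / AUC = 1230 / 1060 = 1.160 L/h

1.16 L/h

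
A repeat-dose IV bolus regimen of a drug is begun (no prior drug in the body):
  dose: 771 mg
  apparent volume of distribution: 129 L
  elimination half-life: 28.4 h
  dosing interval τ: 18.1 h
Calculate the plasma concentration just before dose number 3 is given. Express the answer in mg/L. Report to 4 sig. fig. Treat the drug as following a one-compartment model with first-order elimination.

C₀ per dose = Dose / Vd = 771 / 129 = 5.977 mg/L
k = ln2 / t½ = 0.693147 / 28.4 = 0.02441 h⁻¹
Fraction remaining after one interval: r = e^(−kτ) = e^(−0.02441 × 18.1) = 0.6429
Before dose 3, 2 doses have been given (aged 1τ, 2τ).
C_trough = C₀ × (r + r²) = 5.977 × (0.6429 + 0.4133) = 6.313 mg/L

6.313 mg/L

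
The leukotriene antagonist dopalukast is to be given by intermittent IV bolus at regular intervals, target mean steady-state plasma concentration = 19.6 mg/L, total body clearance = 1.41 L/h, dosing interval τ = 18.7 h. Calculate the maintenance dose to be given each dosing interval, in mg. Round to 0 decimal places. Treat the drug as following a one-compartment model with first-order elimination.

At steady state, Dose/τ = Css × CL.
Dose = Css × CL × τ = 19.6 × 1.410 × 18.7 = 516.8 mg

517 mg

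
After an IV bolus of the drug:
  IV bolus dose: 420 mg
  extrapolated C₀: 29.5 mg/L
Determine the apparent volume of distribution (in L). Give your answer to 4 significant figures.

Vd = Dose / C₀ = 420.0 / 29.5 = 14.24 L

14.24 L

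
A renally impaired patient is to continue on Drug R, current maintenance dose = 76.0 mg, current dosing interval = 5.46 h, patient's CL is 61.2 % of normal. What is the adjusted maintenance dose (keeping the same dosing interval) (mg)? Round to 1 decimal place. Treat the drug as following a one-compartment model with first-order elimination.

46.5 mg

To keep the same average steady-state level, dosing rate must scale with clearance.
CL ratio = 61.2 / 100 = 0.6120
New dose (same interval) = 76.0 × 0.6120 = 46.51 mg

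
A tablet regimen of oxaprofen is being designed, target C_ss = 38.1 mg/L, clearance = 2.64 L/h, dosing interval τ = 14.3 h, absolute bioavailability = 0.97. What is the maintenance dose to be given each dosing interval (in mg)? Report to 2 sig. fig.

At steady state, F × (Dose/τ) = Css × CL.
Dose = Css × CL × τ / F = 38.1 × 2.640 × 14.3 / 0.97 = 1483 mg

1500 mg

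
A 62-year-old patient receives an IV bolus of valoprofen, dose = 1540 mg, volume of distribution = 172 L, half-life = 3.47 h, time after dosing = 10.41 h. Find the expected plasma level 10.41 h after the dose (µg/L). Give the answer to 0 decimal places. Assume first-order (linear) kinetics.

C₀ = Dose / Vd = 1540 / 172 = 8.953 mg/L
k = ln2 / t½ = 0.693147 / 3.47 = 0.1998 h⁻¹
t / t½ = 10.41 / 3.47 = 3 half-lives
C = C₀ × (1/2)^3 = 8.953 × 0.1250 = 1.119 mg/L
Convert: 1.119 mg/L × 1000 = 1119 µg/L

1119 µg/L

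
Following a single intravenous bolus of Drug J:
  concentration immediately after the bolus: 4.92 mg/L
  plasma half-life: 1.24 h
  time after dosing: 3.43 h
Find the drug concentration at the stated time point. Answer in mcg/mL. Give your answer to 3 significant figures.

k = ln2 / t½ = 0.693147 / 1.24 = 0.5590 h⁻¹
C = C₀ · e^(−k·t) = 4.920 × e^(−0.5590 × 3.43)
  = 4.920 × 0.1470 = 0.7232 mg/L
(0.7232 mg/L = 0.7232 mcg/mL)

0.723 mcg/mL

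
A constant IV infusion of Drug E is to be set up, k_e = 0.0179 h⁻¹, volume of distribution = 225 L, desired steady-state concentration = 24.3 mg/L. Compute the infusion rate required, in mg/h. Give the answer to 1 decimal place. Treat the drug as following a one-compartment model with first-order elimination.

97.9 mg/h

CL = k × Vd = 0.01790 × 225 = 4.028 L/h
At steady state, infusion rate R₀ = Css × CL = 24.3 × 4.028 = 97.88 mg/h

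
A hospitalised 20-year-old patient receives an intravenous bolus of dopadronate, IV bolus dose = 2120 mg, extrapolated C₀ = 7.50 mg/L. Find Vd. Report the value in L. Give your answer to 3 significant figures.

283 L

Vd = Dose / C₀ = 2120 / 7.50 = 282.7 L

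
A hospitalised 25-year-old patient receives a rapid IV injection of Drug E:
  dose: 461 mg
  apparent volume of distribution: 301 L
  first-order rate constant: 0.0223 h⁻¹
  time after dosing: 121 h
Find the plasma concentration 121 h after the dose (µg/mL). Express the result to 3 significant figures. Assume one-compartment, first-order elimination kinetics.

C₀ = Dose / Vd = 461.0 / 301 = 1.532 mg/L
C = C₀ · e^(−k·t) = 1.532 × e^(−0.02230 × 121)
  = 1.532 × 0.06732 = 0.1031 mg/L
(0.1031 mg/L = 0.1031 µg/mL)

0.103 µg/mL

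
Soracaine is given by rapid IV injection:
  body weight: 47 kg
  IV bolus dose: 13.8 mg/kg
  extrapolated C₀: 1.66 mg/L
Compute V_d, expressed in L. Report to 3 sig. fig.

Dose = 13.8 × 47 = 648.6 mg
Vd = Dose / C₀ = 648.6 / 1.66 = 390.7 L

391 L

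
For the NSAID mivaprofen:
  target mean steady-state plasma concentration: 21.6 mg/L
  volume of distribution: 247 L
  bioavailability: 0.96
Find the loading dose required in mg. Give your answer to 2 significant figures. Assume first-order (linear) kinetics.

LD = Css × Vd / F = 21.6 × 247 / 0.96 = 5558 mg

5600 mg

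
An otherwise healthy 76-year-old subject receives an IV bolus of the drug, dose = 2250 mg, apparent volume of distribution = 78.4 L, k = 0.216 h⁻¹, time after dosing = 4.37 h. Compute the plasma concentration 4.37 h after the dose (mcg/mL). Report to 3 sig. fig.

C₀ = Dose / Vd = 2250 / 78.4 = 28.70 mg/L
C = C₀ · e^(−k·t) = 28.70 × e^(−0.2160 × 4.37)
  = 28.70 × 0.3891 = 11.17 mg/L
(11.17 mg/L = 11.17 mcg/mL)

11.2 mcg/mL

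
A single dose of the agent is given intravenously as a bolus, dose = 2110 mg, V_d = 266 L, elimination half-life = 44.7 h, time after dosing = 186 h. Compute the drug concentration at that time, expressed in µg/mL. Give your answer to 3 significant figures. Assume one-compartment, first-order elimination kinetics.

C₀ = Dose / Vd = 2110 / 266 = 7.932 mg/L
k = ln2 / t½ = 0.693147 / 44.7 = 0.01551 h⁻¹
C = C₀ · e^(−k·t) = 7.932 × e^(−0.01551 × 186)
  = 7.932 × 0.05586 = 0.4431 mg/L
(0.4431 mg/L = 0.4431 µg/mL)

0.443 µg/mL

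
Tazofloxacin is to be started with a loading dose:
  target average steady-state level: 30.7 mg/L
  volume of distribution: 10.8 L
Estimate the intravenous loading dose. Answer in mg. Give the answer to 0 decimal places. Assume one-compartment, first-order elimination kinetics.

LD = Css × Vd = 30.7 × 10.8 = 331.6 mg

332 mg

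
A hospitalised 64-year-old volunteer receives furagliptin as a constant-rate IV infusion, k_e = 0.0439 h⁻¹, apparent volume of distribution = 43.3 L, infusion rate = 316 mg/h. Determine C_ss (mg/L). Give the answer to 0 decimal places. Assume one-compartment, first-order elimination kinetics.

166 mg/L

CL = k × Vd = 0.04390 × 43.3 = 1.901 L/h
At steady state Css = R₀ / CL = 316 / 1.901 = 166.2 mg/L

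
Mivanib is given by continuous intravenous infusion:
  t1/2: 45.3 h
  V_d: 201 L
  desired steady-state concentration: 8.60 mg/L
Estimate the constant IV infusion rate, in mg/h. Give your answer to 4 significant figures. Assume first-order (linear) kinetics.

26.45 mg/h

k = ln2 / t½ = 0.693147 / 45.3 = 0.01530 h⁻¹
CL = k × Vd = 0.01530 × 201 = 3.075 L/h
At steady state, infusion rate R₀ = Css × CL = 8.60 × 3.075 = 26.45 mg/h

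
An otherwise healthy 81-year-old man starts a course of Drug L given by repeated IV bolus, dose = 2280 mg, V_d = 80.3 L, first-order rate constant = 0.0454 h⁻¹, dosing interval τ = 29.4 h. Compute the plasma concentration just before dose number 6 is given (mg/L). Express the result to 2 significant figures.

10 mg/L

C₀ per dose = Dose / Vd = 2280 / 80.3 = 28.39 mg/L
Fraction remaining after one interval: r = e^(−kτ) = e^(−0.04540 × 29.4) = 0.2632
Before dose 6, 5 doses have been given (aged 1τ, 2τ, 3τ, 4τ, 5τ).
C_trough = C₀ × (r + r² + … + r^5) = C₀ × r(1−r^5)/(1−r)
        = 28.39 × 0.2632 × (1 − 0.001263) / (1 − 0.2632) = 10.13 mg/L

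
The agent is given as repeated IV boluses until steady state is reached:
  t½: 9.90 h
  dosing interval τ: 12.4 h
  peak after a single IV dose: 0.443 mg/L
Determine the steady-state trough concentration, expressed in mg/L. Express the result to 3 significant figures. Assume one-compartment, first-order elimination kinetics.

0.320 mg/L

k = ln2 / t½ = 0.693147 / 9.90 = 0.07001 h⁻¹
e^(−kτ) = e^(−0.07001 × 12.4) = 0.4197
Accumulation ratio R = 1 / (1 − e^(−kτ)) = 1 / (1 − 0.4197) = 1.723
Steady-state trough = C₀ × R × e^(−kτ) = 0.443 × 1.723 × 0.4197 = 0.3204 mg/L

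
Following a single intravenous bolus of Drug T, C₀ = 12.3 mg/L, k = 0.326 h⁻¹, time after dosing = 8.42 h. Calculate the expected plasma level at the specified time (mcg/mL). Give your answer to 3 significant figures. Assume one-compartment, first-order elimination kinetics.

0.790 mcg/mL

C = C₀ · e^(−k·t) = 12.30 × e^(−0.3260 × 8.42)
  = 12.30 × 0.06425 = 0.7903 mg/L
(0.7903 mg/L = 0.7903 mcg/mL)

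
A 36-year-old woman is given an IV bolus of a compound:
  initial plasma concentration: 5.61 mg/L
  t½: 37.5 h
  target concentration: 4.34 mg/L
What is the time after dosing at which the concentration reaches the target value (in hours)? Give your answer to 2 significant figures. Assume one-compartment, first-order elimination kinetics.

14 h

k = ln2 / t½ = 0.693147 / 37.5 = 0.01848 h⁻¹
t = ln(C₀ / C) / k = ln(5.610 / 4.34) / 0.01848
  = ln(1.293) / 0.01848 = 0.2570 / 0.01848 = 13.91 h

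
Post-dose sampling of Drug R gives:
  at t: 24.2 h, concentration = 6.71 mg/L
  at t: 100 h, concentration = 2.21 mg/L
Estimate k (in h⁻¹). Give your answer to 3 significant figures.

k = ln(C₁/C₂) / (t₂ − t₁) = ln(6.71/2.21) / (100 − 24.2)
  = 1.111 / 75.80 = 0.01466 h⁻¹

0.0147 h⁻¹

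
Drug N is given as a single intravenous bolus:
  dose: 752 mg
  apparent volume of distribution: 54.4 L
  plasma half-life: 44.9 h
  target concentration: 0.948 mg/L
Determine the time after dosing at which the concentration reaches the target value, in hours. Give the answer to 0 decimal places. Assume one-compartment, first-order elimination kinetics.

C₀ = Dose / Vd = 752.0 / 54.4 = 13.82 mg/L
k = ln2 / t½ = 0.693147 / 44.9 = 0.01544 h⁻¹
t = ln(C₀ / C) / k = ln(13.82 / 0.948) / 0.01544
  = ln(14.58) / 0.01544 = 2.680 / 0.01544 = 173.6 h

174 h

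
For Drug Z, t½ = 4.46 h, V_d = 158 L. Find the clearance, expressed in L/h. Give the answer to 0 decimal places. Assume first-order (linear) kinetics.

25 L/h

k = ln2 / t½ = 0.693147 / 4.46 = 0.1554 h⁻¹
CL = k × Vd = 0.1554 × 158 = 24.55 L/h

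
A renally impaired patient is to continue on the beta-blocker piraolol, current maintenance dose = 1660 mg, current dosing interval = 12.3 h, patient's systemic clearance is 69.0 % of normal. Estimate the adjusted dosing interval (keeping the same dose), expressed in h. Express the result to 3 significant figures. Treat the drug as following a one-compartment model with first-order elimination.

17.8 h

To keep the same average steady-state level, dosing rate must scale with clearance.
CL ratio = 69.0 / 100 = 0.6900
New interval (same dose) = 12.3 / 0.6900 = 17.83 h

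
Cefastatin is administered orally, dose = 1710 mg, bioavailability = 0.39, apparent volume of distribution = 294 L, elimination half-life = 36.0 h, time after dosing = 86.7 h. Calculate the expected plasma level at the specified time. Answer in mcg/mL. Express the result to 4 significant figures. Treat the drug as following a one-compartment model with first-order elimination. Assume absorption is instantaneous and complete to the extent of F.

0.4273 mcg/mL

Amount reaching circulation = F × Dose = 0.39 × 1710 = 666.9 mg
C₀ = F·Dose / Vd = 666.9 / 294 = 2.268 mg/L
k = ln2 / t½ = 0.693147 / 36.0 = 0.01925 h⁻¹
C = C₀ · e^(−k·t) = 2.268 × e^(−0.01925 × 86.7)
  = 2.268 × 0.1884 = 0.4273 mg/L
(0.4273 mg/L = 0.4273 mcg/mL)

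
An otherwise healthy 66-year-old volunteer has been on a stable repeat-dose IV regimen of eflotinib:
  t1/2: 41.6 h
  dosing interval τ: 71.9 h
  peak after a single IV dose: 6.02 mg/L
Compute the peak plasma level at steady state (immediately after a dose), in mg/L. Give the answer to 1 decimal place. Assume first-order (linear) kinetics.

k = ln2 / t½ = 0.693147 / 41.6 = 0.01666 h⁻¹
e^(−kτ) = e^(−0.01666 × 71.9) = 0.3018
Accumulation ratio R = 1 / (1 − e^(−kτ)) = 1 / (1 − 0.3018) = 1.432
Steady-state peak = C₀ × R = 6.02 × 1.432 = 8.621 mg/L

8.6 mg/L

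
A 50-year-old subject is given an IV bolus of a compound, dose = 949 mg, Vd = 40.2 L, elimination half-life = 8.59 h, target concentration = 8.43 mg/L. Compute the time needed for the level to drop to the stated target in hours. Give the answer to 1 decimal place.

12.8 h

C₀ = Dose / Vd = 949.0 / 40.2 = 23.61 mg/L
k = ln2 / t½ = 0.693147 / 8.59 = 0.08069 h⁻¹
t = ln(C₀ / C) / k = ln(23.61 / 8.43) / 0.08069
  = ln(2.801) / 0.08069 = 1.030 / 0.08069 = 12.76 h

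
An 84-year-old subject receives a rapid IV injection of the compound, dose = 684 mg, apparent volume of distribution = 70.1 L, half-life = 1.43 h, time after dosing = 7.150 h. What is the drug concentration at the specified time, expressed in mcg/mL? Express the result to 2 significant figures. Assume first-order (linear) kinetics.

C₀ = Dose / Vd = 684.0 / 70.1 = 9.757 mg/L
k = ln2 / t½ = 0.693147 / 1.43 = 0.4847 h⁻¹
t / t½ = 7.150 / 1.43 = 5 half-lives
C = C₀ × (1/2)^5 = 9.757 × 0.03125 = 0.3049 mg/L
(0.3049 mg/L = 0.3049 mcg/mL)

0.30 mcg/mL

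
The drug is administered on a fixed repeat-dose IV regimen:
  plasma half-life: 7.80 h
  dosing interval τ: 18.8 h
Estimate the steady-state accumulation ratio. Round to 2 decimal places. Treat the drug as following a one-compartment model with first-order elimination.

k = ln2 / t½ = 0.693147 / 7.80 = 0.08887 h⁻¹
e^(−kτ) = e^(−0.08887 × 18.8) = 0.1881
Accumulation ratio R = 1 / (1 − e^(−kτ)) = 1 / (1 − 0.1881) = 1.232

1.23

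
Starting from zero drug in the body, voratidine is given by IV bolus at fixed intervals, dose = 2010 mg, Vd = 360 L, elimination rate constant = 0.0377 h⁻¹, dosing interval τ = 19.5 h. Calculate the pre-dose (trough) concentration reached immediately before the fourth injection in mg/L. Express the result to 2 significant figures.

C₀ per dose = Dose / Vd = 2010 / 360 = 5.583 mg/L
Fraction remaining after one interval: r = e^(−kτ) = e^(−0.03770 × 19.5) = 0.4794
Before dose 4, 3 doses have been given (aged 1τ, 2τ, 3τ).
C_trough = C₀ × (r + r² + … + r^3) = C₀ × r(1−r^3)/(1−r)
        = 5.583 × 0.4794 × (1 − 0.1102) / (1 − 0.4794) = 4.575 mg/L

4.6 mg/L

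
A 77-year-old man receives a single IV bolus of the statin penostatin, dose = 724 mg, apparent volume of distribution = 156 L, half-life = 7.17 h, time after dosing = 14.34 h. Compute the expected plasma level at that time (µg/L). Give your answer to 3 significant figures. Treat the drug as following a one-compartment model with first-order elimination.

C₀ = Dose / Vd = 724.0 / 156 = 4.641 mg/L
k = ln2 / t½ = 0.693147 / 7.17 = 0.09667 h⁻¹
t / t½ = 14.34 / 7.17 = 2 half-lives
C = C₀ × (1/2)^2 = 4.641 × 0.2500 = 1.160 mg/L
Convert: 1.160 mg/L × 1000 = 1160 µg/L

1160 µg/L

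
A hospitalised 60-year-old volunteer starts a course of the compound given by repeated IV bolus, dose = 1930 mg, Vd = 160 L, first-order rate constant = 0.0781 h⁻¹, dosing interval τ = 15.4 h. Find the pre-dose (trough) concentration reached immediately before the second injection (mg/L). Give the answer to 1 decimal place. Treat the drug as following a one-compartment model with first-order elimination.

C₀ per dose = Dose / Vd = 1930 / 160 = 12.06 mg/L
Fraction remaining after one interval: r = e^(−kτ) = e^(−0.07810 × 15.4) = 0.3004
Before dose 2, 1 dose has been given (aged 1τ).
C_trough = C₀ × r = 12.06 × 0.3004 = 3.623 mg/L

3.6 mg/L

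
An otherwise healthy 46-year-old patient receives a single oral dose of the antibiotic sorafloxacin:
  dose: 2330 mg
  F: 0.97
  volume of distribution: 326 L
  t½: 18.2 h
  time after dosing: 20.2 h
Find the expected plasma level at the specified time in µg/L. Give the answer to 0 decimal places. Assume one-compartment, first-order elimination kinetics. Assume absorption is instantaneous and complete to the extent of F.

Amount reaching circulation = F × Dose = 0.97 × 2330 = 2260 mg
C₀ = F·Dose / Vd = 2260 / 326 = 6.933 mg/L
k = ln2 / t½ = 0.693147 / 18.2 = 0.03809 h⁻¹
C = C₀ · e^(−k·t) = 6.933 × e^(−0.03809 × 20.2)
  = 6.933 × 0.4633 = 3.212 mg/L
Convert: 3.212 mg/L × 1000 = 3212 µg/L

3212 µg/L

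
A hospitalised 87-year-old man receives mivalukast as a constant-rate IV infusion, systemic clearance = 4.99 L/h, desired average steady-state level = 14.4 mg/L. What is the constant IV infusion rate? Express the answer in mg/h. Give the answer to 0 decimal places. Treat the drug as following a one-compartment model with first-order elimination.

72 mg/h

At steady state, infusion rate R₀ = Css × CL = 14.4 × 4.990 = 71.86 mg/h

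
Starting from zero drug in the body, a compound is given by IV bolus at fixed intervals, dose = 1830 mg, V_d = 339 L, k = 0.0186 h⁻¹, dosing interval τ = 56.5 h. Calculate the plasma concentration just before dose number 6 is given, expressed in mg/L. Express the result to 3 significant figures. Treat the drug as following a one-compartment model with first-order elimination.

2.89 mg/L

C₀ per dose = Dose / Vd = 1830 / 339 = 5.398 mg/L
Fraction remaining after one interval: r = e^(−kτ) = e^(−0.01860 × 56.5) = 0.3496
Before dose 6, 5 doses have been given (aged 1τ, 2τ, 3τ, 4τ, 5τ).
C_trough = C₀ × (r + r² + … + r^5) = C₀ × r(1−r^5)/(1−r)
        = 5.398 × 0.3496 × (1 − 0.005222) / (1 − 0.3496) = 2.886 mg/L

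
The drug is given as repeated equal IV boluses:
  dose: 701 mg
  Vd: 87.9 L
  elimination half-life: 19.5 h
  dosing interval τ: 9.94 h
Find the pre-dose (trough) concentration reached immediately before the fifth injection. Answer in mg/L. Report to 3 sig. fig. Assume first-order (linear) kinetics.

14.2 mg/L

C₀ per dose = Dose / Vd = 701 / 87.9 = 7.975 mg/L
k = ln2 / t½ = 0.693147 / 19.5 = 0.03555 h⁻¹
Fraction remaining after one interval: r = e^(−kτ) = e^(−0.03555 × 9.94) = 0.7023
Before dose 5, 4 doses have been given (aged 1τ, 2τ, 3τ, 4τ).
C_trough = C₀ × (r + r² + … + r^4) = C₀ × r(1−r^4)/(1−r)
        = 7.975 × 0.7023 × (1 − 0.2433) / (1 − 0.7023) = 14.24 mg/L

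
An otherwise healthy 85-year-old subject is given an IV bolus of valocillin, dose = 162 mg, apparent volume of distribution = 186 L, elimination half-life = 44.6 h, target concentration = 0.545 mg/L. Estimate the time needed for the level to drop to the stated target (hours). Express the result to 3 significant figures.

30.2 h

C₀ = Dose / Vd = 162.0 / 186 = 0.8710 mg/L
k = ln2 / t½ = 0.693147 / 44.6 = 0.01554 h⁻¹
t = ln(C₀ / C) / k = ln(0.8710 / 0.545) / 0.01554
  = ln(1.598) / 0.01554 = 0.4688 / 0.01554 = 30.17 h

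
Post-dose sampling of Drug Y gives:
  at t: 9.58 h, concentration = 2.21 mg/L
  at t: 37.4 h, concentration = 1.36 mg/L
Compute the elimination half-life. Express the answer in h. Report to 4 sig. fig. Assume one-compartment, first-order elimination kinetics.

k = ln(C₁/C₂) / (t₂ − t₁) = ln(2.21/1.36) / (37.4 − 9.58)
  = 0.4855 / 27.82 = 0.01745 h⁻¹
t½ = ln2 / k = 0.693147 / 0.01745 = 39.72 h

39.72 h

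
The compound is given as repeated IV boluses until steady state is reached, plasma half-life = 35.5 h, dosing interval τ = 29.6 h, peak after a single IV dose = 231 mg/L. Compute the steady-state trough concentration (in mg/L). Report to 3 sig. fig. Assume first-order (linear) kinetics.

295 mg/L

k = ln2 / t½ = 0.693147 / 35.5 = 0.01953 h⁻¹
e^(−kτ) = e^(−0.01953 × 29.6) = 0.5610
Accumulation ratio R = 1 / (1 − e^(−kτ)) = 1 / (1 − 0.5610) = 2.278
Steady-state trough = C₀ × R × e^(−kτ) = 231 × 2.278 × 0.5610 = 295.2 mg/L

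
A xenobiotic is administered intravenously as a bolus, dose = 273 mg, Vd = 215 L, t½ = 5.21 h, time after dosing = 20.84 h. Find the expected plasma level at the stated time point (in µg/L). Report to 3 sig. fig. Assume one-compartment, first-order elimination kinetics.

79.4 µg/L

C₀ = Dose / Vd = 273.0 / 215 = 1.270 mg/L
k = ln2 / t½ = 0.693147 / 5.21 = 0.1330 h⁻¹
t / t½ = 20.84 / 5.21 = 4 half-lives
C = C₀ × (1/2)^4 = 1.270 × 0.06250 = 0.07938 mg/L
Convert: 0.07938 mg/L × 1000 = 79.38 µg/L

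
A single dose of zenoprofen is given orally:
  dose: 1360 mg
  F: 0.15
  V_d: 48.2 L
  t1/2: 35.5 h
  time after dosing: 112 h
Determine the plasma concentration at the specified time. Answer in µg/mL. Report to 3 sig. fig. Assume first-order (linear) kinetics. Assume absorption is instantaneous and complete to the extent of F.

0.475 µg/mL

Amount reaching circulation = F × Dose = 0.15 × 1360 = 204.0 mg
C₀ = F·Dose / Vd = 204.0 / 48.2 = 4.232 mg/L
k = ln2 / t½ = 0.693147 / 35.5 = 0.01953 h⁻¹
C = C₀ · e^(−k·t) = 4.232 × e^(−0.01953 × 112)
  = 4.232 × 0.1122 = 0.4748 mg/L
(0.4748 mg/L = 0.4748 µg/mL)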